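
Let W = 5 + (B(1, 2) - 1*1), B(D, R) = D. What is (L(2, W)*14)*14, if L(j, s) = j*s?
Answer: 1960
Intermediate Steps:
W = 5 (W = 5 + (1 - 1*1) = 5 + (1 - 1) = 5 + 0 = 5)
(L(2, W)*14)*14 = ((2*5)*14)*14 = (10*14)*14 = 140*14 = 1960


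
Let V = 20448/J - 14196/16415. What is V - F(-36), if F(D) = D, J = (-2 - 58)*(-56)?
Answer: 13809/335 ≈ 41.221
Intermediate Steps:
J = 3360 (J = -60*(-56) = 3360)
V = 1749/335 (V = 20448/3360 - 14196/16415 = 20448*(1/3360) - 14196*1/16415 = 213/35 - 2028/2345 = 1749/335 ≈ 5.2209)
V - F(-36) = 1749/335 - 1*(-36) = 1749/335 + 36 = 13809/335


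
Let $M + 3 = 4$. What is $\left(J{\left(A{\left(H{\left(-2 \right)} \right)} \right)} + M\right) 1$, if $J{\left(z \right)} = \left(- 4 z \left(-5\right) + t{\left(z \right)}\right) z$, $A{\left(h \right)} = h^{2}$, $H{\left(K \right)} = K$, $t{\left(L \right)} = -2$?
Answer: $313$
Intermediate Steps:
$M = 1$ ($M = -3 + 4 = 1$)
$J{\left(z \right)} = z \left(-2 + 20 z\right)$ ($J{\left(z \right)} = \left(- 4 z \left(-5\right) - 2\right) z = \left(20 z - 2\right) z = \left(-2 + 20 z\right) z = z \left(-2 + 20 z\right)$)
$\left(J{\left(A{\left(H{\left(-2 \right)} \right)} \right)} + M\right) 1 = \left(2 \left(-2\right)^{2} \left(-1 + 10 \left(-2\right)^{2}\right) + 1\right) 1 = \left(2 \cdot 4 \left(-1 + 10 \cdot 4\right) + 1\right) 1 = \left(2 \cdot 4 \left(-1 + 40\right) + 1\right) 1 = \left(2 \cdot 4 \cdot 39 + 1\right) 1 = \left(312 + 1\right) 1 = 313 \cdot 1 = 313$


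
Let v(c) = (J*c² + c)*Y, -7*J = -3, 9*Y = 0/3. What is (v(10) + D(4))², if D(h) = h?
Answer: 16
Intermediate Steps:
Y = 0 (Y = (0/3)/9 = (0*(⅓))/9 = (⅑)*0 = 0)
J = 3/7 (J = -⅐*(-3) = 3/7 ≈ 0.42857)
v(c) = 0 (v(c) = (3*c²/7 + c)*0 = (c + 3*c²/7)*0 = 0)
(v(10) + D(4))² = (0 + 4)² = 4² = 16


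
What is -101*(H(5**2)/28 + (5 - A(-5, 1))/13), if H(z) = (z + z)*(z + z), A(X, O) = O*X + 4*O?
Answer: -824867/91 ≈ -9064.5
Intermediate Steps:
A(X, O) = 4*O + O*X
H(z) = 4*z**2 (H(z) = (2*z)*(2*z) = 4*z**2)
-101*(H(5**2)/28 + (5 - A(-5, 1))/13) = -101*((4*(5**2)**2)/28 + (5 - (4 - 5))/13) = -101*((4*25**2)*(1/28) + (5 - (-1))*(1/13)) = -101*((4*625)*(1/28) + (5 - 1*(-1))*(1/13)) = -101*(2500*(1/28) + (5 + 1)*(1/13)) = -101*(625/7 + 6*(1/13)) = -101*(625/7 + 6/13) = -101*8167/91 = -824867/91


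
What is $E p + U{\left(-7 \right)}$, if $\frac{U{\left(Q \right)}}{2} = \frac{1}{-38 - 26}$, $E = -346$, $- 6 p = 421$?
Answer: $\frac{2330653}{96} \approx 24278.0$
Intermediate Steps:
$p = - \frac{421}{6}$ ($p = \left(- \frac{1}{6}\right) 421 = - \frac{421}{6} \approx -70.167$)
$U{\left(Q \right)} = - \frac{1}{32}$ ($U{\left(Q \right)} = \frac{2}{-38 - 26} = \frac{2}{-64} = 2 \left(- \frac{1}{64}\right) = - \frac{1}{32}$)
$E p + U{\left(-7 \right)} = \left(-346\right) \left(- \frac{421}{6}\right) - \frac{1}{32} = \frac{72833}{3} - \frac{1}{32} = \frac{2330653}{96}$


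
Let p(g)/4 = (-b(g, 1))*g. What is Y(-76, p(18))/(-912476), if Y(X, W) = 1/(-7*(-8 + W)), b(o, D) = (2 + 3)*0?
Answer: -1/51098656 ≈ -1.9570e-8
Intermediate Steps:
b(o, D) = 0 (b(o, D) = 5*0 = 0)
p(g) = 0 (p(g) = 4*((-1*0)*g) = 4*(0*g) = 4*0 = 0)
Y(X, W) = 1/(56 - 7*W)
Y(-76, p(18))/(-912476) = -1/(-56 + 7*0)/(-912476) = -1/(-56 + 0)*(-1/912476) = -1/(-56)*(-1/912476) = -1*(-1/56)*(-1/912476) = (1/56)*(-1/912476) = -1/51098656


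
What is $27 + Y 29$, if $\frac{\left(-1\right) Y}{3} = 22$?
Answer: $-1887$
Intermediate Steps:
$Y = -66$ ($Y = \left(-3\right) 22 = -66$)
$27 + Y 29 = 27 - 1914 = -1887$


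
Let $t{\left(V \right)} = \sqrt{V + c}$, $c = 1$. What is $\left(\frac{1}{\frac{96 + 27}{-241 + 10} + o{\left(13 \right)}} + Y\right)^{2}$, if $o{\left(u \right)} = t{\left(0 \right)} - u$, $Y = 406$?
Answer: $\frac{153439074369}{931225} \approx 1.6477 \cdot 10^{5}$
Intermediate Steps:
$t{\left(V \right)} = \sqrt{1 + V}$ ($t{\left(V \right)} = \sqrt{V + 1} = \sqrt{1 + V}$)
$o{\left(u \right)} = 1 - u$ ($o{\left(u \right)} = \sqrt{1 + 0} - u = \sqrt{1} - u = 1 - u$)
$\left(\frac{1}{\frac{96 + 27}{-241 + 10} + o{\left(13 \right)}} + Y\right)^{2} = \left(\frac{1}{\frac{96 + 27}{-241 + 10} + \left(1 - 13\right)} + 406\right)^{2} = \left(\frac{1}{\frac{123}{-231} + \left(1 - 13\right)} + 406\right)^{2} = \left(\frac{1}{123 \left(- \frac{1}{231}\right) - 12} + 406\right)^{2} = \left(\frac{1}{- \frac{41}{77} - 12} + 406\right)^{2} = \left(\frac{1}{- \frac{965}{77}} + 406\right)^{2} = \left(- \frac{77}{965} + 406\right)^{2} = \left(\frac{391713}{965}\right)^{2} = \frac{153439074369}{931225}$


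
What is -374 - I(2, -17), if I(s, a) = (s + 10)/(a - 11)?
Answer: -2615/7 ≈ -373.57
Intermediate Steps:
I(s, a) = (10 + s)/(-11 + a)
-374 - I(2, -17) = -374 - (10 + 2)/(-11 - 17) = -374 - 12/(-28) = -374 - (-1)*12/28 = -374 - 1*(-3/7) = -374 + 3/7 = -2615/7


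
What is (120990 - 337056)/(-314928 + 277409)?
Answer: 216066/37519 ≈ 5.7588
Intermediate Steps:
(120990 - 337056)/(-314928 + 277409) = -216066/(-37519) = -216066*(-1/37519) = 216066/37519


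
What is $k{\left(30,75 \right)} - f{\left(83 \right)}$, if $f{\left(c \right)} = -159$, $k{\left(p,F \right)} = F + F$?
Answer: $309$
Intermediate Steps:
$k{\left(p,F \right)} = 2 F$
$k{\left(30,75 \right)} - f{\left(83 \right)} = 2 \cdot 75 - -159 = 150 + 159 = 309$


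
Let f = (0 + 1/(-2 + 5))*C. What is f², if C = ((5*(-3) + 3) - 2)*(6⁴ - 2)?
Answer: 328189456/9 ≈ 3.6465e+7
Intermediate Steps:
C = -18116 (C = ((-15 + 3) - 2)*(1296 - 2) = (-12 - 2)*1294 = -14*1294 = -18116)
f = -18116/3 (f = (0 + 1/(-2 + 5))*(-18116) = (0 + 1/3)*(-18116) = (0 + ⅓)*(-18116) = (⅓)*(-18116) = -18116/3 ≈ -6038.7)
f² = (-18116/3)² = 328189456/9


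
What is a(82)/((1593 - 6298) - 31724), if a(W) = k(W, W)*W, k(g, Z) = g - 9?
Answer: -5986/36429 ≈ -0.16432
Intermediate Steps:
k(g, Z) = -9 + g
a(W) = W*(-9 + W) (a(W) = (-9 + W)*W = W*(-9 + W))
a(82)/((1593 - 6298) - 31724) = (82*(-9 + 82))/((1593 - 6298) - 31724) = (82*73)/(-4705 - 31724) = 5986/(-36429) = 5986*(-1/36429) = -5986/36429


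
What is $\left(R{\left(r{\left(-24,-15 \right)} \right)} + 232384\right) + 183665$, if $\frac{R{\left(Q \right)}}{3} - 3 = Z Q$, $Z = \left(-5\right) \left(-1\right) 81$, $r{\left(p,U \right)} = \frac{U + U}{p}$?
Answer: $\frac{1670307}{4} \approx 4.1758 \cdot 10^{5}$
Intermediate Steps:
$r{\left(p,U \right)} = \frac{2 U}{p}$
$Z = 405$ ($Z = 5 \cdot 81 = 405$)
$R{\left(Q \right)} = 9 + 1215 Q$ ($R{\left(Q \right)} = 9 + 3 \cdot 405 Q = 9 + 1215 Q$)
$\left(R{\left(r{\left(-24,-15 \right)} \right)} + 232384\right) + 183665 = \left(\left(9 + 1215 \cdot 2 \left(-15\right) \frac{1}{-24}\right) + 232384\right) + 183665 = \left(\left(9 + 1215 \cdot 2 \left(-15\right) \left(- \frac{1}{24}\right)\right) + 232384\right) + 183665 = \left(\left(9 + 1215 \cdot \frac{5}{4}\right) + 232384\right) + 183665 = \left(\left(9 + \frac{6075}{4}\right) + 232384\right) + 183665 = \left(\frac{6111}{4} + 232384\right) + 183665 = \frac{935647}{4} + 183665 = \frac{1670307}{4}$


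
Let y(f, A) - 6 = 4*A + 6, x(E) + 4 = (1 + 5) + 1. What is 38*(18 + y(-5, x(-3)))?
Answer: 1596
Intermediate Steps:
x(E) = 3 (x(E) = -4 + ((1 + 5) + 1) = -4 + (6 + 1) = -4 + 7 = 3)
y(f, A) = 12 + 4*A (y(f, A) = 6 + (4*A + 6) = 6 + (6 + 4*A) = 12 + 4*A)
38*(18 + y(-5, x(-3))) = 38*(18 + (12 + 4*3)) = 38*(18 + (12 + 12)) = 38*(18 + 24) = 38*42 = 1596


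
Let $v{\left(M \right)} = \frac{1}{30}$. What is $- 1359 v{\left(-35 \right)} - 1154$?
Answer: $- \frac{11993}{10} \approx -1199.3$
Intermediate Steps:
$v{\left(M \right)} = \frac{1}{30}$
$- 1359 v{\left(-35 \right)} - 1154 = \left(-1359\right) \frac{1}{30} - 1154 = - \frac{453}{10} - 1154 = - \frac{11993}{10}$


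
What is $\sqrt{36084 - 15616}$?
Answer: $2 \sqrt{5117} \approx 143.07$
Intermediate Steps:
$\sqrt{36084 - 15616} = \sqrt{20468} = 2 \sqrt{5117}$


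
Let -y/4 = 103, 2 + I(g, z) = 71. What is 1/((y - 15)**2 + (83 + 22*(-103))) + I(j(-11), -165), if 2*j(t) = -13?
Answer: 12430075/180146 ≈ 69.000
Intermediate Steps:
j(t) = -13/2 (j(t) = (1/2)*(-13) = -13/2)
I(g, z) = 69 (I(g, z) = -2 + 71 = 69)
y = -412 (y = -4*103 = -412)
1/((y - 15)**2 + (83 + 22*(-103))) + I(j(-11), -165) = 1/((-412 - 15)**2 + (83 + 22*(-103))) + 69 = 1/((-427)**2 + (83 - 2266)) + 69 = 1/(182329 - 2183) + 69 = 1/180146 + 69 = 12430075/180146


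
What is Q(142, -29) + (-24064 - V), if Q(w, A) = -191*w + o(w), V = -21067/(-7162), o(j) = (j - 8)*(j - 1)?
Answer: -231296371/7162 ≈ -32295.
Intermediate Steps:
o(j) = (-1 + j)*(-8 + j) (o(j) = (-8 + j)*(-1 + j) = (-1 + j)*(-8 + j))
V = 21067/7162 (V = -21067*(-1/7162) = 21067/7162 ≈ 2.9415)
Q(w, A) = 8 + w**2 - 200*w (Q(w, A) = -191*w + (8 + w**2 - 9*w) = 8 + w**2 - 200*w)
Q(142, -29) + (-24064 - V) = (8 + 142**2 - 200*142) + (-24064 - 1*21067/7162) = (8 + 20164 - 28400) + (-24064 - 21067/7162) = -8228 - 172367435/7162 = -231296371/7162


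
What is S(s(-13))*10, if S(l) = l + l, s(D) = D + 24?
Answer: 220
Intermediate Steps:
s(D) = 24 + D
S(l) = 2*l
S(s(-13))*10 = (2*(24 - 13))*10 = (2*11)*10 = 22*10 = 220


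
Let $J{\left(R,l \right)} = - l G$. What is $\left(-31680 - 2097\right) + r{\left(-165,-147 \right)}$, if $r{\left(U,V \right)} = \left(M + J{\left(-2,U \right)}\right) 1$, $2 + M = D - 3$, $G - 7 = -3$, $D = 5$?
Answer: $-33117$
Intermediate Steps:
$G = 4$ ($G = 7 - 3 = 4$)
$M = 0$ ($M = -2 + \left(5 - 3\right) = -2 + 2 = 0$)
$J{\left(R,l \right)} = - 4 l$ ($J{\left(R,l \right)} = - l 4 = - 4 l$)
$r{\left(U,V \right)} = - 4 U$ ($r{\left(U,V \right)} = \left(0 - 4 U\right) 1 = - 4 U 1 = - 4 U$)
$\left(-31680 - 2097\right) + r{\left(-165,-147 \right)} = \left(-31680 - 2097\right) - -660 = -33777 + 660 = -33117$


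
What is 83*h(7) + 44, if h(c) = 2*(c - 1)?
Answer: 1040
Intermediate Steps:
h(c) = -2 + 2*c (h(c) = 2*(-1 + c) = -2 + 2*c)
83*h(7) + 44 = 83*(-2 + 2*7) + 44 = 83*(-2 + 14) + 44 = 83*12 + 44 = 996 + 44 = 1040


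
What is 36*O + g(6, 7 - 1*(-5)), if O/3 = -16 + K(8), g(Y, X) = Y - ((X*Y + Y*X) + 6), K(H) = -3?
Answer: -2196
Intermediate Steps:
g(Y, X) = -6 + Y - 2*X*Y (g(Y, X) = Y - ((X*Y + X*Y) + 6) = Y - (2*X*Y + 6) = Y - (6 + 2*X*Y) = Y + (-6 - 2*X*Y) = -6 + Y - 2*X*Y)
O = -57 (O = 3*(-16 - 3) = 3*(-19) = -57)
36*O + g(6, 7 - 1*(-5)) = 36*(-57) + (-6 + 6 - 2*(7 - 1*(-5))*6) = -2052 + (-6 + 6 - 2*(7 + 5)*6) = -2052 + (-6 + 6 - 2*12*6) = -2052 + (-6 + 6 - 144) = -2052 - 144 = -2196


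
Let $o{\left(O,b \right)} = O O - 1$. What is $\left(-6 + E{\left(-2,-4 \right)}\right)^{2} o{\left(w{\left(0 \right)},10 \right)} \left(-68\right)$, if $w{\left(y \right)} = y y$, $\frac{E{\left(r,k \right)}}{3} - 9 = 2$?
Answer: $49572$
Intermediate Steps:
$E{\left(r,k \right)} = 33$ ($E{\left(r,k \right)} = 27 + 3 \cdot 2 = 27 + 6 = 33$)
$w{\left(y \right)} = y^{2}$
$o{\left(O,b \right)} = -1 + O^{2}$ ($o{\left(O,b \right)} = O^{2} - 1 = -1 + O^{2}$)
$\left(-6 + E{\left(-2,-4 \right)}\right)^{2} o{\left(w{\left(0 \right)},10 \right)} \left(-68\right) = \left(-6 + 33\right)^{2} \left(-1 + \left(0^{2}\right)^{2}\right) \left(-68\right) = 27^{2} \left(-1 + 0^{2}\right) \left(-68\right) = 729 \left(-1 + 0\right) \left(-68\right) = 729 \left(-1\right) \left(-68\right) = \left(-729\right) \left(-68\right) = 49572$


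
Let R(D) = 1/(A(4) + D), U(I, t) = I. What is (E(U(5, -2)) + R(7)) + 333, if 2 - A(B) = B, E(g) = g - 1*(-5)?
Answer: 1716/5 ≈ 343.20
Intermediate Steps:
E(g) = 5 + g (E(g) = g + 5 = 5 + g)
A(B) = 2 - B
R(D) = 1/(-2 + D) (R(D) = 1/((2 - 1*4) + D) = 1/((2 - 4) + D) = 1/(-2 + D))
(E(U(5, -2)) + R(7)) + 333 = ((5 + 5) + 1/(-2 + 7)) + 333 = (10 + 1/5) + 333 = 51/5 + 333 = 1716/5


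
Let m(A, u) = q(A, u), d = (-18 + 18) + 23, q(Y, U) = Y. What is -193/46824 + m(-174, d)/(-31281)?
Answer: 703381/488233848 ≈ 0.0014407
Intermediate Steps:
d = 23 (d = 0 + 23 = 23)
m(A, u) = A
-193/46824 + m(-174, d)/(-31281) = -193/46824 - 174/(-31281) = -193*1/46824 - 174*(-1/31281) = -193/46824 + 58/10427 = 703381/488233848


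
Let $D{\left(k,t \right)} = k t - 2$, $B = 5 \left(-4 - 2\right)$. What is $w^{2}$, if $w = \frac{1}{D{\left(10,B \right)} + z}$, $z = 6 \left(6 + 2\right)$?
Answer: $\frac{1}{64516} \approx 1.55 \cdot 10^{-5}$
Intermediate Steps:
$B = -30$ ($B = 5 \left(-6\right) = -30$)
$D{\left(k,t \right)} = -2 + k t$
$z = 48$ ($z = 6 \cdot 8 = 48$)
$w = - \frac{1}{254}$ ($w = \frac{1}{\left(-2 + 10 \left(-30\right)\right) + 48} = \frac{1}{\left(-2 - 300\right) + 48} = \frac{1}{-302 + 48} = \frac{1}{-254} = - \frac{1}{254} \approx -0.003937$)
$w^{2} = \left(- \frac{1}{254}\right)^{2} = \frac{1}{64516}$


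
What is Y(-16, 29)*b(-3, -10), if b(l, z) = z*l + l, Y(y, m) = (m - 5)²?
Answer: 15552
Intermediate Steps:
Y(y, m) = (-5 + m)²
b(l, z) = l + l*z (b(l, z) = l*z + l = l + l*z)
Y(-16, 29)*b(-3, -10) = (-5 + 29)²*(-3*(1 - 10)) = 24²*(-3*(-9)) = 576*27 = 15552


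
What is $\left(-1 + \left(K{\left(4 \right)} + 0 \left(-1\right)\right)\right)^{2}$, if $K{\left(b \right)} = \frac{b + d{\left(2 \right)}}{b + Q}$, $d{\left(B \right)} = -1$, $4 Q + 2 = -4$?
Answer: $\frac{1}{25} \approx 0.04$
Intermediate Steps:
$Q = - \frac{3}{2}$ ($Q = - \frac{1}{2} + \frac{1}{4} \left(-4\right) = - \frac{1}{2} - 1 = - \frac{3}{2} \approx -1.5$)
$K{\left(b \right)} = \frac{-1 + b}{- \frac{3}{2} + b}$ ($K{\left(b \right)} = \frac{b - 1}{b - \frac{3}{2}} = \frac{-1 + b}{- \frac{3}{2} + b}$)
$\left(-1 + \left(K{\left(4 \right)} + 0 \left(-1\right)\right)\right)^{2} = \left(-1 + \left(\frac{2 \left(-1 + 4\right)}{-3 + 2 \cdot 4} + 0 \left(-1\right)\right)\right)^{2} = \left(-1 + \left(2 \frac{1}{-3 + 8} \cdot 3 + 0\right)\right)^{2} = \left(-1 + \left(2 \cdot \frac{1}{5} \cdot 3 + 0\right)\right)^{2} = \left(-1 + \left(\frac{6}{5} + 0\right)\right)^{2} = \left(-1 + \frac{6}{5}\right)^{2} = \left(\frac{1}{5}\right)^{2} = \frac{1}{25}$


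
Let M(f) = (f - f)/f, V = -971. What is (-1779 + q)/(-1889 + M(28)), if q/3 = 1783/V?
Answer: 1732758/1834219 ≈ 0.94468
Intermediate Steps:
M(f) = 0 (M(f) = 0/f = 0)
q = -5349/971 (q = 3*(1783/(-971)) = 3*(1783*(-1/971)) = 3*(-1783/971) = -5349/971 ≈ -5.5088)
(-1779 + q)/(-1889 + M(28)) = (-1779 - 5349/971)/(-1889 + 0) = -1732758/971/(-1889) = -1732758/971*(-1/1889) = 1732758/1834219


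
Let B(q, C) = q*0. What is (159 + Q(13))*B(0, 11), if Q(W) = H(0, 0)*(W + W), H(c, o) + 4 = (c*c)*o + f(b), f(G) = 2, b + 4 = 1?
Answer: 0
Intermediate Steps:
b = -3 (b = -4 + 1 = -3)
B(q, C) = 0
H(c, o) = -2 + o*c² (H(c, o) = -4 + ((c*c)*o + 2) = -4 + (c²*o + 2) = -4 + (o*c² + 2) = -4 + (2 + o*c²) = -2 + o*c²)
Q(W) = -4*W (Q(W) = (-2 + 0*0²)*(W + W) = (-2 + 0*0)*(2*W) = (-2 + 0)*(2*W) = -4*W)
(159 + Q(13))*B(0, 11) = (159 - 4*13)*0 = (159 - 52)*0 = 107*0 = 0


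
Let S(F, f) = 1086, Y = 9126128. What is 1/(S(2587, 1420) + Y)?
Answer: 1/9127214 ≈ 1.0956e-7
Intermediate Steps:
1/(S(2587, 1420) + Y) = 1/(1086 + 9126128) = 1/9127214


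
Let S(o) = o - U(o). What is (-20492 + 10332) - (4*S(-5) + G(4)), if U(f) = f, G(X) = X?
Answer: -10164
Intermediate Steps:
S(o) = 0 (S(o) = o - o = 0)
(-20492 + 10332) - (4*S(-5) + G(4)) = (-20492 + 10332) - (4*0 + 4) = -10160 - (0 + 4) = -10160 - 1*4 = -10160 - 4 = -10164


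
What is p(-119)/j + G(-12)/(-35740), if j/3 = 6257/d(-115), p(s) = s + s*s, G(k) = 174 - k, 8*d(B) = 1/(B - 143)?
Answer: -963515383/173085889320 ≈ -0.0055667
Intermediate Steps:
d(B) = 1/(8*(-143 + B)) (d(B) = 1/(8*(B - 143)) = 1/(8*(-143 + B)))
p(s) = s + s**2
j = -38743344 (j = 3*(6257/((1/(8*(-143 - 115))))) = 3*(6257/(((1/8)/(-258)))) = 3*(6257/(((1/8)*(-1/258)))) = 3*(6257/(-1/2064)) = 3*(6257*(-2064)) = 3*(-12914448) = -38743344)
p(-119)/j + G(-12)/(-35740) = -119*(1 - 119)/(-38743344) + (174 - 1*(-12))/(-35740) = -119*(-118)*(-1/38743344) + (174 + 12)*(-1/35740) = 14042*(-1/38743344) + 186*(-1/35740) = -7021/19371672 - 93/17870 = -963515383/173085889320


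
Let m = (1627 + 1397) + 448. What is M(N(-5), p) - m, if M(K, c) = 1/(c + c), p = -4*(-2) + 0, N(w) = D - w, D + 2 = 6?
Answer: -55551/16 ≈ -3471.9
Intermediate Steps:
D = 4 (D = -2 + 6 = 4)
N(w) = 4 - w
p = 8 (p = 8 + 0 = 8)
M(K, c) = 1/(2*c)
m = 3472 (m = 3024 + 448 = 3472)
M(N(-5), p) - m = (1/2)/8 - 1*3472 = (1/2)*(1/8) - 3472 = 1/16 - 3472 = -55551/16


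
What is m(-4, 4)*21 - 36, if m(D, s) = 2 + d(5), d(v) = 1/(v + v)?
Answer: 81/10 ≈ 8.1000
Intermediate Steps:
d(v) = 1/(2*v)
m(D, s) = 21/10 (m(D, s) = 2 + (1/2)/5 = 2 + (1/2)*(1/5) = 2 + 1/10 = 21/10)
m(-4, 4)*21 - 36 = (21/10)*21 - 36 = 441/10 - 36 = 81/10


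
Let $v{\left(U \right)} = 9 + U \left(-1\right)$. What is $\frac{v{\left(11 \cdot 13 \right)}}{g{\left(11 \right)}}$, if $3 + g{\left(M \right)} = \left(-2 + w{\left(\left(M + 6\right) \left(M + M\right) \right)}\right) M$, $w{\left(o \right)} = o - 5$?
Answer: $- \frac{67}{2017} \approx -0.033218$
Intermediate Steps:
$v{\left(U \right)} = 9 - U$
$w{\left(o \right)} = -5 + o$
$g{\left(M \right)} = -3 + M \left(-7 + 2 M \left(6 + M\right)\right)$ ($g{\left(M \right)} = -3 + \left(-2 + \left(-5 + \left(M + 6\right) \left(M + M\right)\right)\right) M = -3 + \left(-2 + \left(-5 + \left(6 + M\right) 2 M\right)\right) M = -3 + \left(-2 + \left(-5 + 2 M \left(6 + M\right)\right)\right) M = -3 + \left(-7 + 2 M \left(6 + M\right)\right) M = -3 + M \left(-7 + 2 M \left(6 + M\right)\right)$)
$\frac{v{\left(11 \cdot 13 \right)}}{g{\left(11 \right)}} = \frac{9 - 11 \cdot 13}{-3 - 22 + 11 \left(-5 + 2 \cdot 11 \left(6 + 11\right)\right)} = \frac{9 - 143}{-3 - 22 + 11 \left(-5 + 2 \cdot 11 \cdot 17\right)} = \frac{9 - 143}{-3 - 22 + 11 \left(-5 + 374\right)} = - \frac{134}{-3 - 22 + 11 \cdot 369} = - \frac{134}{-3 - 22 + 4059} = - \frac{134}{4034} = \left(-134\right) \frac{1}{4034} = - \frac{67}{2017}$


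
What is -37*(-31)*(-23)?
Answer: -26381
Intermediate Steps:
-37*(-31)*(-23) = 1147*(-23) = -26381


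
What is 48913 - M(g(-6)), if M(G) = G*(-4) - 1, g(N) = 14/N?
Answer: 146714/3 ≈ 48905.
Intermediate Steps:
M(G) = -1 - 4*G (M(G) = -4*G - 1 = -1 - 4*G)
48913 - M(g(-6)) = 48913 - (-1 - 56/(-6)) = 48913 - (-1 - 56*(-1)/6) = 48913 - (-1 - 4*(-7/3)) = 48913 - (-1 + 28/3) = 48913 - 1*25/3 = 48913 - 25/3 = 146714/3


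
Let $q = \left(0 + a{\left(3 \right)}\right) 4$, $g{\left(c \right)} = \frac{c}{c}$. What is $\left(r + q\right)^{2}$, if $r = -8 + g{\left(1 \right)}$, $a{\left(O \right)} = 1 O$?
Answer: $25$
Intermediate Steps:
$g{\left(c \right)} = 1$
$a{\left(O \right)} = O$
$q = 12$ ($q = \left(0 + 3\right) 4 = 3 \cdot 4 = 12$)
$r = -7$ ($r = -8 + 1 = -7$)
$\left(r + q\right)^{2} = \left(-7 + 12\right)^{2} = 5^{2} = 25$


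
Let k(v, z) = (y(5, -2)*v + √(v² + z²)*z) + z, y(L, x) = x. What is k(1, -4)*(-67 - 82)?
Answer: 894 + 596*√17 ≈ 3351.4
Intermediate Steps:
k(v, z) = z - 2*v + z*√(v² + z²) (k(v, z) = (-2*v + √(v² + z²)*z) + z = (-2*v + z*√(v² + z²)) + z = z - 2*v + z*√(v² + z²))
k(1, -4)*(-67 - 82) = (-4 - 2*1 - 4*√(1² + (-4)²))*(-67 - 82) = (-4 - 2 - 4*√(1 + 16))*(-149) = (-4 - 2 - 4*√17)*(-149) = (-6 - 4*√17)*(-149) = 894 + 596*√17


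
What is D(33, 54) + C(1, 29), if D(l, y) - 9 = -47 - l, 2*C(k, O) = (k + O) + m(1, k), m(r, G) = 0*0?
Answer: -56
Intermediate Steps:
m(r, G) = 0
C(k, O) = O/2 + k/2 (C(k, O) = ((k + O) + 0)/2 = ((O + k) + 0)/2 = (O + k)/2 = O/2 + k/2)
D(l, y) = -38 - l (D(l, y) = 9 + (-47 - l) = -38 - l)
D(33, 54) + C(1, 29) = (-38 - 1*33) + ((½)*29 + (½)*1) = (-38 - 33) + (29/2 + ½) = -71 + 15 = -56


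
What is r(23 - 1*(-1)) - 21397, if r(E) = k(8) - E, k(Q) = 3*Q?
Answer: -21397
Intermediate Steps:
r(E) = 24 - E (r(E) = 3*8 - E = 24 - E)
r(23 - 1*(-1)) - 21397 = (24 - (23 - 1*(-1))) - 21397 = (24 - (23 + 1)) - 21397 = (24 - 1*24) - 21397 = (24 - 24) - 21397 = 0 - 21397 = -21397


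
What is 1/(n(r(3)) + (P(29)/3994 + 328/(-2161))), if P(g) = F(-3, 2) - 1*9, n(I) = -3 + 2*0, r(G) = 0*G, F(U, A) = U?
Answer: -4315517/13614533 ≈ -0.31698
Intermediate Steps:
r(G) = 0
n(I) = -3 (n(I) = -3 + 0 = -3)
P(g) = -12 (P(g) = -3 - 1*9 = -3 - 9 = -12)
1/(n(r(3)) + (P(29)/3994 + 328/(-2161))) = 1/(-3 + (-12/3994 + 328/(-2161))) = 1/(-3 + (-12*1/3994 + 328*(-1/2161))) = 1/(-3 + (-6/1997 - 328/2161)) = 1/(-3 - 667982/4315517) = 1/(-13614533/4315517) = -4315517/13614533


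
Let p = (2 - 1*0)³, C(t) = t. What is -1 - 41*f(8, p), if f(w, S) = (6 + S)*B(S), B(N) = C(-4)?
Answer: 2295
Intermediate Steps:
B(N) = -4
p = 8 (p = (2 + 0)³ = 2³ = 8)
f(w, S) = -24 - 4*S (f(w, S) = (6 + S)*(-4) = -24 - 4*S)
-1 - 41*f(8, p) = -1 - 41*(-24 - 4*8) = -1 - 41*(-24 - 32) = -1 - 41*(-56) = -1 + 2296 = 2295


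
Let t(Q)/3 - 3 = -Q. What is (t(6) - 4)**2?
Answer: 169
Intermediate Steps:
t(Q) = 9 - 3*Q (t(Q) = 9 + 3*(-Q) = 9 - 3*Q)
(t(6) - 4)**2 = ((9 - 3*6) - 4)**2 = ((9 - 18) - 4)**2 = (-9 - 4)**2 = (-13)**2 = 169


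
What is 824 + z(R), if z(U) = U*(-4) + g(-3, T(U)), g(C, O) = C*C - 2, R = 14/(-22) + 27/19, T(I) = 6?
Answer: 173023/209 ≈ 827.86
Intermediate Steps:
R = 164/209 (R = 14*(-1/22) + 27*(1/19) = -7/11 + 27/19 = 164/209 ≈ 0.78469)
g(C, O) = -2 + C² (g(C, O) = C² - 2 = -2 + C²)
z(U) = 7 - 4*U (z(U) = U*(-4) + (-2 + (-3)²) = -4*U + (-2 + 9) = -4*U + 7 = 7 - 4*U)
824 + z(R) = 824 + (7 - 4*164/209) = 824 + (7 - 656/209) = 824 + 807/209 = 173023/209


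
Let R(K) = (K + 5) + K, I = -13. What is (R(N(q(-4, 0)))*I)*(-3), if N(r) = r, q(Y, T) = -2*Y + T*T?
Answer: 819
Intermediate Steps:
q(Y, T) = T**2 - 2*Y (q(Y, T) = -2*Y + T**2 = T**2 - 2*Y)
R(K) = 5 + 2*K (R(K) = (5 + K) + K = 5 + 2*K)
(R(N(q(-4, 0)))*I)*(-3) = ((5 + 2*(0**2 - 2*(-4)))*(-13))*(-3) = ((5 + 2*(0 + 8))*(-13))*(-3) = ((5 + 2*8)*(-13))*(-3) = ((5 + 16)*(-13))*(-3) = (21*(-13))*(-3) = -273*(-3) = 819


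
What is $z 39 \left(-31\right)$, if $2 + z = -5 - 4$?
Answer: $13299$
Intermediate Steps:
$z = -11$ ($z = -2 - 9 = -11$)
$z 39 \left(-31\right) = \left(-11\right) 39 \left(-31\right) = \left(-429\right) \left(-31\right) = 13299$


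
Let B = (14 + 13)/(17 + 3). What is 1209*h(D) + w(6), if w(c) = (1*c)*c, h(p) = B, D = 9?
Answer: 33363/20 ≈ 1668.2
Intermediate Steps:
B = 27/20 ≈ 1.3500
h(p) = 27/20
w(c) = c² (w(c) = c*c = c²)
1209*h(D) + w(6) = 1209*(27/20) + 6² = 32643/20 + 36 = 33363/20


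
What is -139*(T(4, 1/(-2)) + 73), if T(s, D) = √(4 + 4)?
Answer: -10147 - 278*√2 ≈ -10540.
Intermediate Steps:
T(s, D) = 2*√2 (T(s, D) = √8 = 2*√2)
-139*(T(4, 1/(-2)) + 73) = -139*(2*√2 + 73) = -139*(73 + 2*√2) = -10147 - 278*√2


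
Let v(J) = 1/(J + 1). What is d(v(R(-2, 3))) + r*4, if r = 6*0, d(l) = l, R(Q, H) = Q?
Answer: -1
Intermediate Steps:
v(J) = 1/(1 + J)
r = 0
d(v(R(-2, 3))) + r*4 = 1/(1 - 2) + 0*4 = 1/(-1) + 0 = -1 + 0 = -1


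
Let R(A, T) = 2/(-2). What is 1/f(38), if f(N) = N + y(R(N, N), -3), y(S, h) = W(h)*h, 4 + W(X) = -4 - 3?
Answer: 1/71 ≈ 0.014085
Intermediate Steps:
W(X) = -11 (W(X) = -4 + (-4 - 3) = -4 - 7 = -11)
R(A, T) = -1 (R(A, T) = 2*(-½) = -1)
y(S, h) = -11*h
f(N) = 33 + N (f(N) = N - 11*(-3) = N + 33 = 33 + N)
1/f(38) = 1/(33 + 38) = 1/71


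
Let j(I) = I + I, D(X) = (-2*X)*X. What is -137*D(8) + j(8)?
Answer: 17552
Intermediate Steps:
D(X) = -2*X²
j(I) = 2*I
-137*D(8) + j(8) = -(-274)*8² + 2*8 = -(-274)*64 + 16 = -137*(-128) + 16 = 17536 + 16 = 17552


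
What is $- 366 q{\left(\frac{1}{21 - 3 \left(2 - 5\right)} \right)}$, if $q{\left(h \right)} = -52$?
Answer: $19032$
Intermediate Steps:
$- 366 q{\left(\frac{1}{21 - 3 \left(2 - 5\right)} \right)} = \left(-366\right) \left(-52\right) = 19032$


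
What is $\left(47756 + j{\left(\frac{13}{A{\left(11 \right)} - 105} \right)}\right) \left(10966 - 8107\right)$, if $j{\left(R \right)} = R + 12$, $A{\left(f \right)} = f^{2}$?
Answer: $\frac{2185136559}{16} \approx 1.3657 \cdot 10^{8}$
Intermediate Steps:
$j{\left(R \right)} = 12 + R$
$\left(47756 + j{\left(\frac{13}{A{\left(11 \right)} - 105} \right)}\right) \left(10966 - 8107\right) = \left(47756 + \left(12 + \frac{13}{11^{2} - 105}\right)\right) \left(10966 - 8107\right) = \left(47756 + \left(12 + \frac{13}{121 - 105}\right)\right) 2859 = \left(47756 + \left(12 + \frac{13}{16}\right)\right) 2859 = \left(47756 + \frac{205}{16}\right) 2859 = \frac{764301}{16} \cdot 2859 = \frac{2185136559}{16}$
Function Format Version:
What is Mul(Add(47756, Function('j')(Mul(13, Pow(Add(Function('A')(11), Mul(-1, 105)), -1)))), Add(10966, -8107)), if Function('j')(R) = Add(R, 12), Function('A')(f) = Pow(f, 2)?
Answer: Rational(2185136559, 16) ≈ 1.3657e+8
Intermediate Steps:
Function('j')(R) = Add(12, R)
Mul(Add(47756, Function('j')(Mul(13, Pow(Add(Function('A')(11), Mul(-1, 105)), -1)))), Add(10966, -8107)) = Mul(Add(47756, Add(12, Mul(13, Pow(Add(Pow(11, 2), Mul(-1, 105)), -1)))), Add(10966, -8107)) = Mul(Add(47756, Add(12, Mul(13, Pow(Add(121, -105), -1)))), 2859) = Mul(Add(47756, Add(12, Mul(13, Pow(16, -1)))), 2859) = Mul(Add(47756, Add(12, Mul(13, Rational(1, 16)))), 2859) = Mul(Add(47756, Add(12, Rational(13, 16))), 2859) = Mul(Add(47756, Rational(205, 16)), 2859) = Mul(Rational(764301, 16), 2859) = Rational(2185136559, 16)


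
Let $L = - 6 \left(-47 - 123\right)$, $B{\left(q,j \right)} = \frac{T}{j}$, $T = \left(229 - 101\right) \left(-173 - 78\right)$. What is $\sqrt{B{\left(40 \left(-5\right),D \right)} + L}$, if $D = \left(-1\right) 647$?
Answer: $\frac{2 \sqrt{111941999}}{647} \approx 32.706$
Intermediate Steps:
$D = -647$
$T = -32128$ ($T = 128 \left(-251\right) = -32128$)
$B{\left(q,j \right)} = - \frac{32128}{j}$
$L = 1020$ ($L = \left(-6\right) \left(-170\right) = 1020$)
$\sqrt{B{\left(40 \left(-5\right),D \right)} + L} = \sqrt{- \frac{32128}{-647} + 1020} = \sqrt{\left(-32128\right) \left(- \frac{1}{647}\right) + 1020} = \sqrt{\frac{32128}{647} + 1020} = \sqrt{\frac{692068}{647}} = \frac{2 \sqrt{111941999}}{647}$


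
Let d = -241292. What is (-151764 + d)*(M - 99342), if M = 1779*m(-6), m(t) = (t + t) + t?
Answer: 51633408384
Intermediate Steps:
m(t) = 3*t (m(t) = 2*t + t = 3*t)
M = -32022 (M = 1779*(3*(-6)) = 1779*(-18) = -32022)
(-151764 + d)*(M - 99342) = (-151764 - 241292)*(-32022 - 99342) = -393056*(-131364) = 51633408384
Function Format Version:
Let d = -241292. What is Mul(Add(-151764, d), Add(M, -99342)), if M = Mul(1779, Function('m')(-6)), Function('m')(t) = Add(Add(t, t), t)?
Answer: 51633408384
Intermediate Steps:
Function('m')(t) = Mul(3, t) (Function('m')(t) = Add(Mul(2, t), t) = Mul(3, t))
M = -32022 (M = Mul(1779, Mul(3, -6)) = Mul(1779, -18) = -32022)
Mul(Add(-151764, d), Add(M, -99342)) = Mul(Add(-151764, -241292), Add(-32022, -99342)) = Mul(-393056, -131364) = 51633408384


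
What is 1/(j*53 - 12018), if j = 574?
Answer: 1/18404 ≈ 5.4336e-5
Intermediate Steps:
1/(j*53 - 12018) = 1/(574*53 - 12018) = 1/(30422 - 12018) = 1/18404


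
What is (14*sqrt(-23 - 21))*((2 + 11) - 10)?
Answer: 84*I*sqrt(11) ≈ 278.6*I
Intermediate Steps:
(14*sqrt(-23 - 21))*((2 + 11) - 10) = (14*sqrt(-44))*(13 - 10) = (14*(2*I*sqrt(11)))*3 = (28*I*sqrt(11))*3 = 84*I*sqrt(11)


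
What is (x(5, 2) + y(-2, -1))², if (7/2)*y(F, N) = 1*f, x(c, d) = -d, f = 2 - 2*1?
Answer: 4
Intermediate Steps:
f = 0 (f = 2 - 2 = 0)
y(F, N) = 0 (y(F, N) = 2*(1*0)/7 = (2/7)*0 = 0)
(x(5, 2) + y(-2, -1))² = (-1*2 + 0)² = (-2 + 0)² = (-2)² = 4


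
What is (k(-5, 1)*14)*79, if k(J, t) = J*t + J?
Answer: -11060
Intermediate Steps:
k(J, t) = J + J*t
(k(-5, 1)*14)*79 = (-5*(1 + 1)*14)*79 = (-5*2*14)*79 = -10*14*79 = -140*79 = -11060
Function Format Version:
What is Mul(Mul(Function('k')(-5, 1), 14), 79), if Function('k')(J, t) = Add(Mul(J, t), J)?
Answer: -11060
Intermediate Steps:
Function('k')(J, t) = Add(J, Mul(J, t))
Mul(Mul(Function('k')(-5, 1), 14), 79) = Mul(Mul(Mul(-5, Add(1, 1)), 14), 79) = Mul(Mul(Mul(-5, 2), 14), 79) = Mul(Mul(-10, 14), 79) = Mul(-140, 79) = -11060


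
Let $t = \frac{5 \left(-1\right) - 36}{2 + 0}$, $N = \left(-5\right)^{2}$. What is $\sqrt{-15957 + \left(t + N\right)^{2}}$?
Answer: $\frac{9 i \sqrt{787}}{2} \approx 126.24 i$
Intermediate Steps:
$N = 25$
$t = - \frac{41}{2}$ ($t = \frac{-5 - 36}{2} = \left(-41\right) \frac{1}{2} = - \frac{41}{2} \approx -20.5$)
$\sqrt{-15957 + \left(t + N\right)^{2}} = \sqrt{-15957 + \left(- \frac{41}{2} + 25\right)^{2}} = \sqrt{-15957 + \left(\frac{9}{2}\right)^{2}} = \sqrt{-15957 + \frac{81}{4}} = \sqrt{- \frac{63747}{4}} = \frac{9 i \sqrt{787}}{2}$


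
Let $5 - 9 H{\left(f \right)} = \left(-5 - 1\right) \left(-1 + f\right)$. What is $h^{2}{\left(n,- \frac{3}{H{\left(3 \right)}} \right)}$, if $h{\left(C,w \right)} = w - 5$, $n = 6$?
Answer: $\frac{12544}{289} \approx 43.405$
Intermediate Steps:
$H{\left(f \right)} = - \frac{1}{9} + \frac{2 f}{3}$ ($H{\left(f \right)} = \frac{5}{9} - \frac{\left(-5 - 1\right) \left(-1 + f\right)}{9} = \frac{5}{9} - \frac{\left(-6\right) \left(-1 + f\right)}{9} = \frac{5}{9} - \frac{6 - 6 f}{9} = \frac{5}{9} + \left(- \frac{2}{3} + \frac{2 f}{3}\right) = - \frac{1}{9} + \frac{2 f}{3}$)
$h{\left(C,w \right)} = -5 + w$
$h^{2}{\left(n,- \frac{3}{H{\left(3 \right)}} \right)} = \left(-5 - \frac{3}{- \frac{1}{9} + \frac{2}{3} \cdot 3}\right)^{2} = \left(-5 - \frac{3}{- \frac{1}{9} + 2}\right)^{2} = \left(-5 - \frac{3}{\frac{17}{9}}\right)^{2} = \left(-5 - \frac{27}{17}\right)^{2} = \left(- \frac{112}{17}\right)^{2} = \frac{12544}{289}$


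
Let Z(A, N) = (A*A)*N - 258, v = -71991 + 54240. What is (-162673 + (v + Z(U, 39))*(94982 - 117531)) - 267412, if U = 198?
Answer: -34070773988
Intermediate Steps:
v = -17751
Z(A, N) = -258 + N*A² (Z(A, N) = A²*N - 258 = N*A² - 258 = -258 + N*A²)
(-162673 + (v + Z(U, 39))*(94982 - 117531)) - 267412 = (-162673 + (-17751 + (-258 + 39*198²))*(94982 - 117531)) - 267412 = (-162673 + (-17751 + (-258 + 39*39204))*(-22549)) - 267412 = (-162673 + (-17751 + (-258 + 1528956))*(-22549)) - 267412 = (-162673 + (-17751 + 1528698)*(-22549)) - 267412 = (-162673 + 1510947*(-22549)) - 267412 = (-162673 - 34070343903) - 267412 = -34070506576 - 267412 = -34070773988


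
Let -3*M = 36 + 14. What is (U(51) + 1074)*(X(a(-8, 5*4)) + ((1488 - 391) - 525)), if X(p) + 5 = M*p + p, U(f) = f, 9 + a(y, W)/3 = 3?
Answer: 955125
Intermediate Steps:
M = -50/3 (M = -(36 + 14)/3 = -1/3*50 = -50/3 ≈ -16.667)
a(y, W) = -18 (a(y, W) = -27 + 3*3 = -27 + 9 = -18)
X(p) = -5 - 47*p/3 (X(p) = -5 + (-50*p/3 + p) = -5 - 47*p/3)
(U(51) + 1074)*(X(a(-8, 5*4)) + ((1488 - 391) - 525)) = (51 + 1074)*((-5 - 47/3*(-18)) + ((1488 - 391) - 525)) = 1125*((-5 + 282) + (1097 - 525)) = 1125*(277 + 572) = 1125*849 = 955125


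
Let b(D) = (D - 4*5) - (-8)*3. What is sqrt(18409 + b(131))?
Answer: 4*sqrt(1159) ≈ 136.18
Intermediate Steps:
b(D) = 4 + D (b(D) = (D - 20) - 1*(-24) = (-20 + D) + 24 = 4 + D)
sqrt(18409 + b(131)) = sqrt(18409 + (4 + 131)) = sqrt(18409 + 135) = sqrt(18544) = 4*sqrt(1159)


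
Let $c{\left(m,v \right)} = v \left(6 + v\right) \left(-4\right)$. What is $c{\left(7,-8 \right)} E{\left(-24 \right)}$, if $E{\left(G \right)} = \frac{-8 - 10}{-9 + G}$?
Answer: $- \frac{384}{11} \approx -34.909$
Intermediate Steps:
$E{\left(G \right)} = - \frac{18}{-9 + G}$
$c{\left(m,v \right)} = - 4 v \left(6 + v\right)$
$c{\left(7,-8 \right)} E{\left(-24 \right)} = \left(-4\right) \left(-8\right) \left(6 - 8\right) \left(- \frac{18}{-9 - 24}\right) = \left(-4\right) \left(-8\right) \left(-2\right) \left(- \frac{18}{-33}\right) = - 64 \left(\left(-18\right) \left(- \frac{1}{33}\right)\right) = \left(-64\right) \frac{6}{11} = - \frac{384}{11}$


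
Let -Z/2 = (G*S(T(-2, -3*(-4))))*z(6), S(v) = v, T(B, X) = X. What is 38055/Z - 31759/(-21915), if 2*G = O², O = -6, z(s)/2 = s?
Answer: -24790247/4207680 ≈ -5.8917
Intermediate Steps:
z(s) = 2*s
G = 18 (G = (½)*(-6)² = (½)*36 = 18)
Z = -5184 (Z = -2*18*(-3*(-4))*2*6 = -2*18*12*12 = -432*12 = -2*2592 = -5184)
38055/Z - 31759/(-21915) = 38055/(-5184) - 31759/(-21915) = 38055*(-1/5184) - 31759*(-1/21915) = -12685/1728 + 31759/21915 = -24790247/4207680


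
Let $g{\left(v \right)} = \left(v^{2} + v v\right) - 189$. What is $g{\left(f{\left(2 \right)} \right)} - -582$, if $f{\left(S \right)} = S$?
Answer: $401$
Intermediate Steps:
$g{\left(v \right)} = -189 + 2 v^{2}$ ($g{\left(v \right)} = \left(v^{2} + v^{2}\right) - 189 = 2 v^{2} - 189 = -189 + 2 v^{2}$)
$g{\left(f{\left(2 \right)} \right)} - -582 = \left(-189 + 2 \cdot 2^{2}\right) - -582 = \left(-189 + 2 \cdot 4\right) + 582 = \left(-189 + 8\right) + 582 = -181 + 582 = 401$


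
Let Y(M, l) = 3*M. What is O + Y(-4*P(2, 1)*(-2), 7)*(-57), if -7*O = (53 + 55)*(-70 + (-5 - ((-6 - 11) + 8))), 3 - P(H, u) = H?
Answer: -2448/7 ≈ -349.71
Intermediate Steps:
P(H, u) = 3 - H
O = 7128/7 (O = -(53 + 55)*(-70 + (-5 - ((-6 - 11) + 8)))/7 = -108*(-70 + (-5 - (-17 + 8)))/7 = -108*(-70 + (-5 - 1*(-9)))/7 = -108*(-70 + (-5 + 9))/7 = -108*(-70 + 4)/7 = -108*(-66)/7 = -⅐*(-7128) = 7128/7 ≈ 1018.3)
O + Y(-4*P(2, 1)*(-2), 7)*(-57) = 7128/7 + (3*(-4*(3 - 1*2)*(-2)))*(-57) = 7128/7 + (3*(-4*(3 - 2)*(-2)))*(-57) = 7128/7 + (3*(-4*1*(-2)))*(-57) = 7128/7 + (3*(-4*(-2)))*(-57) = 7128/7 + (3*8)*(-57) = 7128/7 + 24*(-57) = 7128/7 - 1368 = -2448/7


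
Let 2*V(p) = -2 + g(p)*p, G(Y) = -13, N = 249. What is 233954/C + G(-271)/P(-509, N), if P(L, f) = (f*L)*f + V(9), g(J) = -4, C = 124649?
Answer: 1054749354307/561962708096 ≈ 1.8769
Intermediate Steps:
V(p) = -1 - 2*p (V(p) = (-2 - 4*p)/2 = -1 - 2*p)
P(L, f) = -19 + L*f² (P(L, f) = (f*L)*f + (-1 - 2*9) = (L*f)*f + (-1 - 18) = L*f² - 19 = -19 + L*f²)
233954/C + G(-271)/P(-509, N) = 233954/124649 - 13/(-19 - 509*249²) = 233954*(1/124649) - 13/(-19 - 509*62001) = 33422/17807 - 13/(-19 - 31558509) = 33422/17807 - 13/(-31558528) = 33422/17807 - 13*(-1/31558528) = 33422/17807 + 13/31558528 = 1054749354307/561962708096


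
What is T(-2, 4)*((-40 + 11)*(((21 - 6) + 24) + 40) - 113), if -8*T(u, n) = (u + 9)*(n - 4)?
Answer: 0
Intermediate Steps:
T(u, n) = -(-4 + n)*(9 + u)/8 (T(u, n) = -(u + 9)*(n - 4)/8 = -(9 + u)*(-4 + n)/8 = -(-4 + n)*(9 + u)/8)
T(-2, 4)*((-40 + 11)*(((21 - 6) + 24) + 40) - 113) = (9/2 + (½)*(-2) - 9/8*4 - ⅛*4*(-2))*((-40 + 11)*(((21 - 6) + 24) + 40) - 113) = (9/2 - 1 - 9/2 + 1)*(-29*((15 + 24) + 40) - 113) = 0*(-29*(39 + 40) - 113) = 0*(-29*79 - 113) = 0*(-2291 - 113) = 0*(-2404) = 0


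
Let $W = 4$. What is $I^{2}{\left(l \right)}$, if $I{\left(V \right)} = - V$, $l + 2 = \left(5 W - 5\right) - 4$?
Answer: $81$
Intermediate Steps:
$l = 9$ ($l = -2 + \left(\left(5 \cdot 4 - 5\right) - 4\right) = -2 + \left(\left(20 - 5\right) - 4\right) = -2 + \left(15 - 4\right) = -2 + 11 = 9$)
$I^{2}{\left(l \right)} = \left(\left(-1\right) 9\right)^{2} = \left(-9\right)^{2} = 81$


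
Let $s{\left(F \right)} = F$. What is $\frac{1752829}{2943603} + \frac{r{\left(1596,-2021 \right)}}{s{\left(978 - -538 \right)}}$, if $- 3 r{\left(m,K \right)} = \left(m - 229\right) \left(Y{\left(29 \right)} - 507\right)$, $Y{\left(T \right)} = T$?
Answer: $\frac{24761520515}{171634698} \approx 144.27$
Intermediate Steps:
$r{\left(m,K \right)} = - \frac{109462}{3} + \frac{478 m}{3}$ ($r{\left(m,K \right)} = - \frac{\left(m - 229\right) \left(29 - 507\right)}{3} = - \frac{\left(-229 + m\right) \left(-478\right)}{3} = - \frac{109462 - 478 m}{3} = - \frac{109462}{3} + \frac{478 m}{3}$)
$\frac{1752829}{2943603} + \frac{r{\left(1596,-2021 \right)}}{s{\left(978 - -538 \right)}} = \frac{1752829}{2943603} + \frac{- \frac{109462}{3} + \frac{478}{3} \cdot 1596}{978 - -538} = 1752829 \cdot \frac{1}{2943603} + \frac{- \frac{109462}{3} + 254296}{978 + 538} = \frac{134833}{226431} + \frac{653426}{3 \cdot 1516} = \frac{134833}{226431} + \frac{653426}{3} \cdot \frac{1}{1516} = \frac{134833}{226431} + \frac{326713}{2274} = \frac{24761520515}{171634698}$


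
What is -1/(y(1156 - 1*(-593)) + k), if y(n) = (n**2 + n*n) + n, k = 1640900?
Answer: -1/7760651 ≈ -1.2886e-7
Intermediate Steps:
y(n) = n + 2*n**2 (y(n) = (n**2 + n**2) + n = 2*n**2 + n = n + 2*n**2)
-1/(y(1156 - 1*(-593)) + k) = -1/((1156 - 1*(-593))*(1 + 2*(1156 - 1*(-593))) + 1640900) = -1/((1156 + 593)*(1 + 2*(1156 + 593)) + 1640900) = -1/(1749*(1 + 2*1749) + 1640900) = -1/(1749*(1 + 3498) + 1640900) = -1/(1749*3499 + 1640900) = -1/(6119751 + 1640900) = -1/7760651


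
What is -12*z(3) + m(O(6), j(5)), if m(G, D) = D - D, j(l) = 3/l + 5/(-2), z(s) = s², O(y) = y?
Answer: -108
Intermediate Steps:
j(l) = -5/2 + 3/l (j(l) = 3/l + 5*(-½) = 3/l - 5/2 = -5/2 + 3/l)
m(G, D) = 0
-12*z(3) + m(O(6), j(5)) = -12*3² + 0 = -12*9 + 0 = -108 + 0 = -108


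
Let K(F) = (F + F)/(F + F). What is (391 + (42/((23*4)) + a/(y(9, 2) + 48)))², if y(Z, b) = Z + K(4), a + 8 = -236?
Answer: 266866261281/1779556 ≈ 1.4996e+5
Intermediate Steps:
K(F) = 1 (K(F) = (2*F)/((2*F)) = (2*F)*(1/(2*F)) = 1)
a = -244 (a = -8 - 236 = -244)
y(Z, b) = 1 + Z (y(Z, b) = Z + 1 = 1 + Z)
(391 + (42/((23*4)) + a/(y(9, 2) + 48)))² = (391 + (42/((23*4)) - 244/((1 + 9) + 48)))² = (391 + (42/92 - 244/(10 + 48)))² = (391 + (42*(1/92) - 244/58))² = (391 + (21/46 - 244*1/58))² = (391 + (21/46 - 122/29))² = (391 - 5003/1334)² = (516591/1334)² = 266866261281/1779556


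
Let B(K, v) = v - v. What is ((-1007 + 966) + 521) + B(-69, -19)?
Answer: 480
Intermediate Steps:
B(K, v) = 0
((-1007 + 966) + 521) + B(-69, -19) = ((-1007 + 966) + 521) + 0 = (-41 + 521) + 0 = 480 + 0 = 480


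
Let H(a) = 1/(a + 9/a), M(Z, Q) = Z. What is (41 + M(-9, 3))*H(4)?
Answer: 128/25 ≈ 5.1200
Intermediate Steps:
(41 + M(-9, 3))*H(4) = (41 - 9)*(4/(9 + 4²)) = 32*(4/(9 + 16)) = 32*(4/25) = 128/25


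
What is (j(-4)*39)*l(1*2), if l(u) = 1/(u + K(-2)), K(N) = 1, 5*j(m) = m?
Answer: -52/5 ≈ -10.400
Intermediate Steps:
j(m) = m/5
l(u) = 1/(1 + u) (l(u) = 1/(u + 1) = 1/(1 + u))
(j(-4)*39)*l(1*2) = (((1/5)*(-4))*39)/(1 + 1*2) = (-4/5*39)/(1 + 2) = -156/5/3 = -156/5*1/3 = -52/5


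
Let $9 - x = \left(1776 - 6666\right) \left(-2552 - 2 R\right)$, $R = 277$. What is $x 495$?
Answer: $-7518223845$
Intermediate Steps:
$x = -15188331$ ($x = 9 - \left(1776 - 6666\right) \left(-2552 - 554\right) = 9 - - 4890 \left(-2552 - 554\right) = 9 - \left(-4890\right) \left(-3106\right) = 9 - 15188340 = -15188331$)
$x 495 = \left(-15188331\right) 495 = -7518223845$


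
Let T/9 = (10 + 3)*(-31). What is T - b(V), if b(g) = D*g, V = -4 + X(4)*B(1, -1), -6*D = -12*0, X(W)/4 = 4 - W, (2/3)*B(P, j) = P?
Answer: -3627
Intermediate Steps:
B(P, j) = 3*P/2
X(W) = 16 - 4*W (X(W) = 4*(4 - W) = 16 - 4*W)
D = 0 (D = -(-2)*0 = -1/6*0 = 0)
V = -4 (V = -4 + (16 - 4*4)*((3/2)*1) = -4 + (16 - 16)*(3/2) = -4 + 0*(3/2) = -4 + 0 = -4)
b(g) = 0 (b(g) = 0*g = 0)
T = -3627 (T = 9*((10 + 3)*(-31)) = 9*(13*(-31)) = 9*(-403) = -3627)
T - b(V) = -3627 - 1*0 = -3627 + 0 = -3627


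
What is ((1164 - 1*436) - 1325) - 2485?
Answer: -3082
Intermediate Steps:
((1164 - 1*436) - 1325) - 2485 = ((1164 - 436) - 1325) - 2485 = (728 - 1325) - 2485 = -597 - 2485 = -3082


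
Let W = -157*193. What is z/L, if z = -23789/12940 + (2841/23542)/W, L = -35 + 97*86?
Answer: -8484914067289/38339708618313180 ≈ -0.00022131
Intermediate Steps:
W = -30301
L = 8307 (L = -35 + 8342 = 8307)
z = -8484914067289/4615349538740 (z = -23789/12940 + (2841/23542)/(-30301) = -23789*1/12940 + (2841*(1/23542))*(-1/30301) = -23789/12940 + (2841/23542)*(-1/30301) = -23789/12940 - 2841/713346142 = -8484914067289/4615349538740 ≈ -1.8384)
z/L = -8484914067289/4615349538740/8307 = -8484914067289/4615349538740*1/8307 = -8484914067289/38339708618313180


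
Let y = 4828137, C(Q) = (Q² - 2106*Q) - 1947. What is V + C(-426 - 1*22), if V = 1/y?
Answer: 5514915347566/4828137 ≈ 1.1422e+6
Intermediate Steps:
C(Q) = -1947 + Q² - 2106*Q
V = 1/4828137 ≈ 2.0712e-7
V + C(-426 - 1*22) = 1/4828137 + (-1947 + (-426 - 1*22)² - 2106*(-426 - 1*22)) = 1/4828137 + (-1947 + (-426 - 22)² - 2106*(-426 - 22)) = 1/4828137 + (-1947 + (-448)² - 2106*(-448)) = 1/4828137 + (-1947 + 200704 + 943488) = 1/4828137 + 1142245 = 5514915347566/4828137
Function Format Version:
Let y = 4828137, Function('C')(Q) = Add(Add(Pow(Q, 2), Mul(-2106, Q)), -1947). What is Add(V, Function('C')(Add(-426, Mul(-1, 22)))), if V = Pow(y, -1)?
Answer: Rational(5514915347566, 4828137) ≈ 1.1422e+6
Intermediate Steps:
Function('C')(Q) = Add(-1947, Pow(Q, 2), Mul(-2106, Q))
V = Rational(1, 4828137) (V = Pow(4828137, -1) = Rational(1, 4828137) ≈ 2.0712e-7)
Add(V, Function('C')(Add(-426, Mul(-1, 22)))) = Add(Rational(1, 4828137), Add(-1947, Pow(Add(-426, Mul(-1, 22)), 2), Mul(-2106, Add(-426, Mul(-1, 22))))) = Add(Rational(1, 4828137), Add(-1947, Pow(Add(-426, -22), 2), Mul(-2106, Add(-426, -22)))) = Add(Rational(1, 4828137), Add(-1947, Pow(-448, 2), Mul(-2106, -448))) = Add(Rational(1, 4828137), Add(-1947, 200704, 943488)) = Add(Rational(1, 4828137), 1142245) = Rational(5514915347566, 4828137)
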